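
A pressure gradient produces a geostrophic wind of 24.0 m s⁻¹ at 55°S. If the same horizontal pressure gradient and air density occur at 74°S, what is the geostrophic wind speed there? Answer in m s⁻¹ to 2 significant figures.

20 m s⁻¹

With the same pressure gradient and density, V_g ∝ 1/f ∝ 1/sin φ.
V₂ = V₁ · sin φ₁ / sin φ₂ = 24.0 × sin 55° / sin 74°
V₂ = 24.0 × 0.8192/0.9613 = 20 m s⁻¹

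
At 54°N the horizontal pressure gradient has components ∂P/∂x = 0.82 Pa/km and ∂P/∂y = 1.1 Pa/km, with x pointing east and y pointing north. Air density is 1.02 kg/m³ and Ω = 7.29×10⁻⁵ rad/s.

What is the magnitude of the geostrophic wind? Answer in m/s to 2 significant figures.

11 m/s

Coriolis parameter at 54°N:
f = 2Ω sin φ = 2 × 7.29×10⁻⁵ × sin 54° = 1.18×10⁻⁴ s⁻¹
Component geostrophic relations (x east, y north):
u_g = −(1/(fρ)) ∂P/∂y,  v_g = (1/(fρ)) ∂P/∂x
u_g = −(1.1×10⁻³)/(1.18×10⁻⁴ × 1.02) = −9.14 m/s;  v_g = (0.82×10⁻³)/(1.18×10⁻⁴ × 1.02) = 6.82 m/s
|V_g| = √(u_g² + v_g²) = 11.4 m/s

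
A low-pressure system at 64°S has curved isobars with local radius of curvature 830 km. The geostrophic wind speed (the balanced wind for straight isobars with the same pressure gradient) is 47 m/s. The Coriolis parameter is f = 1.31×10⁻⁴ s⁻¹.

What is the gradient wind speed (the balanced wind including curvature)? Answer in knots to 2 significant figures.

Around a low, centrifugal force acts outward with Coriolis, so pressure-gradient force balances both:
(1/ρ)|∂P/∂n| = fV + V²/R  →  V² + fR·V − fR·V_g = 0
With fR = 1.31×10⁻⁴ × 830×10³ m = 109 m/s:
V = [−fR + √((fR)² + 4 fR V_g)]/2 = [−109 + √(109² + 4×109×47)]/2 = 35.4 m/s
Subgeostrophic (V < V_g = 47 m/s), as expected around a low.
Converting: 35.4 m/s × 1.944 = 69 knots

69 knots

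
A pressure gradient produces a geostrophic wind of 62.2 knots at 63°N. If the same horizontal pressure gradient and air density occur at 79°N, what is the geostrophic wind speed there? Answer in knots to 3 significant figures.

56.5 knots

With the same pressure gradient and density, V_g ∝ 1/f ∝ 1/sin φ.
V₂ = V₁ · sin φ₁ / sin φ₂ = 62.2 × sin 63° / sin 79°
V₂ = 62.2 × 0.8910/0.9816 = 56.5 knots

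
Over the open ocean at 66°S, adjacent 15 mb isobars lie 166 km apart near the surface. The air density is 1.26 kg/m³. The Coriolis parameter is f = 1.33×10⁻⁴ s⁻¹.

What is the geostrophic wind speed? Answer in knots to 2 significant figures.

Pressure gradient: |∂P/∂n| = 1500 Pa / 166000 m = 9.04×10⁻³ Pa/m
Geostrophic balance (pressure-gradient force = Coriolis force):
V_g = (1/(fρ)) |∂P/∂n| = 9.04×10⁻³ / (1.33×10⁻⁴ × 1.26) = 53.9 m/s
Converting: 53.9 m/s × 1.944 = 100 knots

100 knots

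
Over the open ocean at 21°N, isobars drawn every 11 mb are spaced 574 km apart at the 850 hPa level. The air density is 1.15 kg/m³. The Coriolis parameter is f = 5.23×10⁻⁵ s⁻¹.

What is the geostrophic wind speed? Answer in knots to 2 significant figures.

62 knots

Pressure gradient: |∂P/∂n| = 1100 Pa / 574000 m = 1.92×10⁻³ Pa/m
Geostrophic balance (pressure-gradient force = Coriolis force):
V_g = (1/(fρ)) |∂P/∂n| = 1.92×10⁻³ / (5.23×10⁻⁵ × 1.15) = 31.9 m/s
Converting: 31.9 m/s × 1.944 = 62 knots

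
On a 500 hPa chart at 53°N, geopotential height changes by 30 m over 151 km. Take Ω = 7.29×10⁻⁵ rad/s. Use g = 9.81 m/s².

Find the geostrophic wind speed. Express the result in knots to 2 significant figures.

Coriolis parameter at 53°N:
f = 2Ω sin φ = 2 × 7.29×10⁻⁵ × sin 53° = 1.16×10⁻⁴ s⁻¹
Height gradient: |∂Z/∂n| = 30 m / 151000 m = 1.99×10⁻⁴
On a pressure surface, geostrophic balance gives V_g = (g/f)|∂Z/∂n|:
V_g = 9.81 × 1.99×10⁻⁴ / 1.16×10⁻⁴ = 16.7 m/s
Converting: 16.7 m/s × 1.944 = 33 knots

33 knots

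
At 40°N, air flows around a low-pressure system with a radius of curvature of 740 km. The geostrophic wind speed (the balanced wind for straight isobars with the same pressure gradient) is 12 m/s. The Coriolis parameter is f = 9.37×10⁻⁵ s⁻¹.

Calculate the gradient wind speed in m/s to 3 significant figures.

10.4 m/s

Around a low, centrifugal force acts outward with Coriolis, so pressure-gradient force balances both:
(1/ρ)|∂P/∂n| = fV + V²/R  →  V² + fR·V − fR·V_g = 0
With fR = 9.37×10⁻⁵ × 740×10³ m = 69.3 m/s:
V = [−fR + √((fR)² + 4 fR V_g)]/2 = [−69.3 + √(69.3² + 4×69.3×12)]/2 = 10.4 m/s
Subgeostrophic (V < V_g = 12 m/s), as expected around a low.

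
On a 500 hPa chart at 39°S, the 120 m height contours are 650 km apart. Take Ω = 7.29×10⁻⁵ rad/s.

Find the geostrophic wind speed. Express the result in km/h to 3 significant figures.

71.1 km/h

Coriolis parameter at 39°S:
f = 2Ω sin φ = 2 × 7.29×10⁻⁵ × sin 39° = 9.18×10⁻⁵ s⁻¹
Height gradient: |∂Z/∂n| = 120 m / 650000 m = 1.85×10⁻⁴
On a pressure surface, geostrophic balance gives V_g = (g/f)|∂Z/∂n|:
V_g = 9.81 × 1.85×10⁻⁴ / 9.18×10⁻⁵ = 19.7 m/s
Converting: 19.7 m/s × 3.6 = 71.1 km/h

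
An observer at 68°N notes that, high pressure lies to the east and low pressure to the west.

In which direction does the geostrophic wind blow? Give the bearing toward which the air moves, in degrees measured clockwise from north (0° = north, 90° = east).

The pressure-gradient force points toward the west (bearing 270°).
Geostrophic balance: in the Northern Hemisphere the Coriolis force deflects motion to the right, so the geostrophic wind blows 90° to the right of the pressure-gradient force (low pressure on the left).
Rotating 270° by 90° clockwise gives 000° — the wind blows toward the north.

000°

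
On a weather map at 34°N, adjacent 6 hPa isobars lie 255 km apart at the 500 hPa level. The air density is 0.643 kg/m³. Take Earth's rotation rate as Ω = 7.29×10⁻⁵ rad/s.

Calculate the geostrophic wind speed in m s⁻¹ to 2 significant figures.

Coriolis parameter at 34°N:
f = 2Ω sin φ = 2 × 7.29×10⁻⁵ × sin 34° = 8.15×10⁻⁵ s⁻¹
Pressure gradient: |∂P/∂n| = 600 Pa / 255000 m = 2.35×10⁻³ Pa/m
Geostrophic balance (pressure-gradient force = Coriolis force):
V_g = (1/(fρ)) |∂P/∂n| = 2.35×10⁻³ / (8.15×10⁻⁵ × 0.643) = 44.9 m/s

45 m s⁻¹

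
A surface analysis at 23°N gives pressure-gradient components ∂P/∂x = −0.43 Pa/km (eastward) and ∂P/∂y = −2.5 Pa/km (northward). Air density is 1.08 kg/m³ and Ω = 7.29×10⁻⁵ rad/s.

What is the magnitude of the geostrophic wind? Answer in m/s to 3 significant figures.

41.2 m/s

Coriolis parameter at 23°N:
f = 2Ω sin φ = 2 × 7.29×10⁻⁵ × sin 23° = 5.70×10⁻⁵ s⁻¹
Component geostrophic relations (x east, y north):
u_g = −(1/(fρ)) ∂P/∂y,  v_g = (1/(fρ)) ∂P/∂x
u_g = −(−2.5×10⁻³)/(5.70×10⁻⁵ × 1.08) = 40.6 m/s;  v_g = (−0.43×10⁻³)/(5.70×10⁻⁵ × 1.08) = −6.99 m/s
|V_g| = √(u_g² + v_g²) = 41.2 m/s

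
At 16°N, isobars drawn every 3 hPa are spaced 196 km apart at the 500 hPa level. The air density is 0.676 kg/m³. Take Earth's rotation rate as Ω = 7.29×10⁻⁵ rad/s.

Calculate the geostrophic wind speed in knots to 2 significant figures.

Coriolis parameter at 16°N:
f = 2Ω sin φ = 2 × 7.29×10⁻⁵ × sin 16° = 4.02×10⁻⁵ s⁻¹
Pressure gradient: |∂P/∂n| = 300 Pa / 196000 m = 1.53×10⁻³ Pa/m
Geostrophic balance (pressure-gradient force = Coriolis force):
V_g = (1/(fρ)) |∂P/∂n| = 1.53×10⁻³ / (4.02×10⁻⁵ × 0.676) = 56.3 m/s
Converting: 56.3 m/s × 1.944 = 110 knots

110 knots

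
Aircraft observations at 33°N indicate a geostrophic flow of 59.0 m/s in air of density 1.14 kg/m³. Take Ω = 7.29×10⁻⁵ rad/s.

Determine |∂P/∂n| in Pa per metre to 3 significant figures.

5.34×10⁻³ Pa/m

Coriolis parameter at 33°N:
f = 2Ω sin φ = 2 × 7.29×10⁻⁵ × sin 33° = 7.94×10⁻⁵ s⁻¹
Geostrophic balance rearranged: |∂P/∂n| = f ρ V_g
|∂P/∂n| = 7.94×10⁻⁵ × 1.14 × 59.0 = 5.34×10⁻³ Pa/m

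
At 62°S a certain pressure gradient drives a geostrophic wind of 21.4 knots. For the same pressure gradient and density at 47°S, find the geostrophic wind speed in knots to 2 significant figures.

26 knots

With the same pressure gradient and density, V_g ∝ 1/f ∝ 1/sin φ.
V₂ = V₁ · sin φ₁ / sin φ₂ = 21.4 × sin 62° / sin 47°
V₂ = 21.4 × 0.8829/0.7314 = 26 knots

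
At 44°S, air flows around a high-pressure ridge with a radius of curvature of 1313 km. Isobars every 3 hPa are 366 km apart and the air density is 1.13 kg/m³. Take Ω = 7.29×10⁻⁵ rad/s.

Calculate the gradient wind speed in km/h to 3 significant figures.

Coriolis parameter at 44°S:
f = 2Ω sin φ = 2 × 7.29×10⁻⁵ × sin 44° = 1.01×10⁻⁴ s⁻¹
Pressure gradient: |∂P/∂n| = 300 Pa / 366000 m = 8.20×10⁻⁴ Pa/m
Geostrophic speed: V_g = |∂P/∂n|/(fρ) = 8.20×10⁻⁴/(1.01×10⁻⁴ × 1.13) = 7.16 m/s
Around a high, pressure-gradient force acts outward with centrifugal, so Coriolis balances both:
fV = (1/ρ)|∂P/∂n| + V²/R  →  V² − fR·V + fR·V_g = 0
With fR = 1.01×10⁻⁴ × 1313×10³ m = 133 m/s:
V = [fR − √((fR)² − 4 fR V_g)]/2 = [133 − √(133² − 4×133×7.16)]/2 = 7.6 m/s
Supergeostrophic (V > V_g = 7.16 m/s), as expected around a high.
Converting: 7.6 m/s × 3.6 = 27.3 km/h

27.3 km/h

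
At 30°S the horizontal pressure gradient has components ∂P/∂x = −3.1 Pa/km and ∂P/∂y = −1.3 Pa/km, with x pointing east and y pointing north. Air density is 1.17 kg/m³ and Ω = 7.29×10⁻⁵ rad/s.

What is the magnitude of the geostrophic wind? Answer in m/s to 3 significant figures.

Coriolis parameter at 30°S:
f = 2Ω sin φ = 2 × 7.29×10⁻⁵ × sin 30° = 7.29×10⁻⁵ s⁻¹
In the Southern Hemisphere f is negative: f = −7.29×10⁻⁵ s⁻¹.
Component geostrophic relations (x east, y north):
u_g = −(1/(fρ)) ∂P/∂y,  v_g = (1/(fρ)) ∂P/∂x
u_g = −(−1.3×10⁻³)/(−7.29×10⁻⁵ × 1.17) = −15.2 m/s;  v_g = (−3.1×10⁻³)/(−7.29×10⁻⁵ × 1.17) = 36.3 m/s
|V_g| = √(u_g² + v_g²) = 39.4 m/s

39.4 m/s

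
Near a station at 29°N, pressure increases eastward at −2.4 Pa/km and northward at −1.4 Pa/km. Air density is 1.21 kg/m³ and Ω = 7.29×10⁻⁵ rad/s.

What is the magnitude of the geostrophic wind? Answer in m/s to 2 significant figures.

Coriolis parameter at 29°N:
f = 2Ω sin φ = 2 × 7.29×10⁻⁵ × sin 29° = 7.07×10⁻⁵ s⁻¹
Component geostrophic relations (x east, y north):
u_g = −(1/(fρ)) ∂P/∂y,  v_g = (1/(fρ)) ∂P/∂x
u_g = −(−1.4×10⁻³)/(7.07×10⁻⁵ × 1.21) = 16.4 m/s;  v_g = (−2.4×10⁻³)/(7.07×10⁻⁵ × 1.21) = −28.1 m/s
|V_g| = √(u_g² + v_g²) = 32.5 m/s

32 m/s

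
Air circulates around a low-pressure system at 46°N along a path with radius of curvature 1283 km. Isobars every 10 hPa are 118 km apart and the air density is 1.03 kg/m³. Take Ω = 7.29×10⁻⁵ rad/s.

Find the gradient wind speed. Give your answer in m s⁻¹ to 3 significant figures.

Coriolis parameter at 46°N:
f = 2Ω sin φ = 2 × 7.29×10⁻⁵ × sin 46° = 1.05×10⁻⁴ s⁻¹
Pressure gradient: |∂P/∂n| = 1000 Pa / 118000 m = 8.47×10⁻³ Pa/m
Geostrophic speed: V_g = |∂P/∂n|/(fρ) = 8.47×10⁻³/(1.05×10⁻⁴ × 1.03) = 78.4 m/s
Around a low, centrifugal force acts outward with Coriolis, so pressure-gradient force balances both:
(1/ρ)|∂P/∂n| = fV + V²/R  →  V² + fR·V − fR·V_g = 0
With fR = 1.05×10⁻⁴ × 1283×10³ m = 135 m/s:
V = [−fR + √((fR)² + 4 fR V_g)]/2 = [−135 + √(135² + 4×135×78.4)]/2 = 55.5 m/s
Subgeostrophic (V < V_g = 78.4 m/s), as expected around a low.

55.5 m s⁻¹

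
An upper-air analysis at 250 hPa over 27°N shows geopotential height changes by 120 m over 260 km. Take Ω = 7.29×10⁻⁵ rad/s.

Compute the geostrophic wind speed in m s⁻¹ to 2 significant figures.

Coriolis parameter at 27°N:
f = 2Ω sin φ = 2 × 7.29×10⁻⁵ × sin 27° = 6.62×10⁻⁵ s⁻¹
Height gradient: |∂Z/∂n| = 120 m / 260000 m = 4.62×10⁻⁴
On a pressure surface, geostrophic balance gives V_g = (g/f)|∂Z/∂n|:
V_g = 9.81 × 4.62×10⁻⁴ / 6.62×10⁻⁵ = 68.4 m/s

68 m s⁻¹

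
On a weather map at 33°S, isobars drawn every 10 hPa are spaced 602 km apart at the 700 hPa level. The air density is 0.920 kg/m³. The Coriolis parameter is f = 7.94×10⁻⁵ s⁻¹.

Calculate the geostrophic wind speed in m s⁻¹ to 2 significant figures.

23 m s⁻¹

Pressure gradient: |∂P/∂n| = 1000 Pa / 602000 m = 1.66×10⁻³ Pa/m
Geostrophic balance (pressure-gradient force = Coriolis force):
V_g = (1/(fρ)) |∂P/∂n| = 1.66×10⁻³ / (7.94×10⁻⁵ × 0.920) = 22.7 m/s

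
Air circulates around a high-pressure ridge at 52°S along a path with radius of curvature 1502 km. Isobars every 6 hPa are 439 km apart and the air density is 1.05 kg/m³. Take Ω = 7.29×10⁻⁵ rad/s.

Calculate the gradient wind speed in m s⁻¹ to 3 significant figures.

Coriolis parameter at 52°S:
f = 2Ω sin φ = 2 × 7.29×10⁻⁵ × sin 52° = 1.15×10⁻⁴ s⁻¹
Pressure gradient: |∂P/∂n| = 600 Pa / 439000 m = 1.37×10⁻³ Pa/m
Geostrophic speed: V_g = |∂P/∂n|/(fρ) = 1.37×10⁻³/(1.15×10⁻⁴ × 1.05) = 11.3 m/s
Around a high, pressure-gradient force acts outward with centrifugal, so Coriolis balances both:
fV = (1/ρ)|∂P/∂n| + V²/R  →  V² − fR·V + fR·V_g = 0
With fR = 1.15×10⁻⁴ × 1502×10³ m = 173 m/s:
V = [fR − √((fR)² − 4 fR V_g)]/2 = [173 − √(173² − 4×173×11.3)]/2 = 12.2 m/s
Supergeostrophic (V > V_g = 11.3 m/s), as expected around a high.

12.2 m s⁻¹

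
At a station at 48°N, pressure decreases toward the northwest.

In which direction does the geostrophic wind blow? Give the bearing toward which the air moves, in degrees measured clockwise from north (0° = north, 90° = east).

The pressure-gradient force points toward the northwest (bearing 315°).
Geostrophic balance: in the Northern Hemisphere the Coriolis force deflects motion to the right, so the geostrophic wind blows 90° to the right of the pressure-gradient force (low pressure on the left).
Rotating 315° by 90° clockwise gives 045° — the wind blows toward the northeast.

045°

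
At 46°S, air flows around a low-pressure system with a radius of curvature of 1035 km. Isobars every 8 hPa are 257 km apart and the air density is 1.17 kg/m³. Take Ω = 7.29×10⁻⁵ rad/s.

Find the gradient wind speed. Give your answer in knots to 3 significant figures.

Coriolis parameter at 46°S:
f = 2Ω sin φ = 2 × 7.29×10⁻⁵ × sin 46° = 1.05×10⁻⁴ s⁻¹
Pressure gradient: |∂P/∂n| = 800 Pa / 257000 m = 3.11×10⁻³ Pa/m
Geostrophic speed: V_g = |∂P/∂n|/(fρ) = 3.11×10⁻³/(1.05×10⁻⁴ × 1.17) = 25.4 m/s
Around a low, centrifugal force acts outward with Coriolis, so pressure-gradient force balances both:
(1/ρ)|∂P/∂n| = fV + V²/R  →  V² + fR·V − fR·V_g = 0
With fR = 1.05×10⁻⁴ × 1035×10³ m = 109 m/s:
V = [−fR + √((fR)² + 4 fR V_g)]/2 = [−109 + √(109² + 4×109×25.4)]/2 = 21.2 m/s
Subgeostrophic (V < V_g = 25.4 m/s), as expected around a low.
Converting: 21.2 m/s × 1.944 = 41.2 knots

41.2 knots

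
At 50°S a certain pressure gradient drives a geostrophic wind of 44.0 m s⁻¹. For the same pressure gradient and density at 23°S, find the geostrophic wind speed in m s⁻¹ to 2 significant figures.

With the same pressure gradient and density, V_g ∝ 1/f ∝ 1/sin φ.
V₂ = V₁ · sin φ₁ / sin φ₂ = 44.0 × sin 50° / sin 23°
V₂ = 44.0 × 0.7660/0.3907 = 86 m s⁻¹

86 m s⁻¹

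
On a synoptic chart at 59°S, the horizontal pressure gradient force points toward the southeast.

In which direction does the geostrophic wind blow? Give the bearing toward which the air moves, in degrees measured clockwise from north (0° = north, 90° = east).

The pressure-gradient force points toward the southeast (bearing 135°).
Geostrophic balance: in the Southern Hemisphere the Coriolis force deflects motion to the left, so the geostrophic wind blows 90° to the left of the pressure-gradient force (low pressure on the right).
Rotating 135° by 90° counterclockwise gives 045° — the wind blows toward the northeast.

045°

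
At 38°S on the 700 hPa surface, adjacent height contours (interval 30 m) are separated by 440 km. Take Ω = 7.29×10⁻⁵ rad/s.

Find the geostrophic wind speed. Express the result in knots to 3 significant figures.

Coriolis parameter at 38°S:
f = 2Ω sin φ = 2 × 7.29×10⁻⁵ × sin 38° = 8.98×10⁻⁵ s⁻¹
Height gradient: |∂Z/∂n| = 30 m / 440000 m = 6.82×10⁻⁵
On a pressure surface, geostrophic balance gives V_g = (g/f)|∂Z/∂n|:
V_g = 9.81 × 6.82×10⁻⁵ / 8.98×10⁻⁵ = 7.45 m/s
Converting: 7.45 m/s × 1.944 = 14.5 knots

14.5 knots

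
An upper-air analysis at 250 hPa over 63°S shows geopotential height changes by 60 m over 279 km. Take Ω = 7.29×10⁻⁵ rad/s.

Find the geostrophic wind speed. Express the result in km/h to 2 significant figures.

58 km/h

Coriolis parameter at 63°S:
f = 2Ω sin φ = 2 × 7.29×10⁻⁵ × sin 63° = 1.30×10⁻⁴ s⁻¹
Height gradient: |∂Z/∂n| = 60 m / 279000 m = 2.15×10⁻⁴
On a pressure surface, geostrophic balance gives V_g = (g/f)|∂Z/∂n|:
V_g = 9.81 × 2.15×10⁻⁴ / 1.30×10⁻⁴ = 16.2 m/s
Converting: 16.2 m/s × 3.6 = 58 km/h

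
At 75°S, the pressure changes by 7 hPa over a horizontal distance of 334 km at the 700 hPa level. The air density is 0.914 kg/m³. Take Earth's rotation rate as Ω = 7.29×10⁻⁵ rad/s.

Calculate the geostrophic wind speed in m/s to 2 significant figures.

Coriolis parameter at 75°S:
f = 2Ω sin φ = 2 × 7.29×10⁻⁵ × sin 75° = 1.41×10⁻⁴ s⁻¹
Pressure gradient: |∂P/∂n| = 700 Pa / 334000 m = 2.10×10⁻³ Pa/m
Geostrophic balance (pressure-gradient force = Coriolis force):
V_g = (1/(fρ)) |∂P/∂n| = 2.10×10⁻³ / (1.41×10⁻⁴ × 0.914) = 16.3 m/s

16 m/s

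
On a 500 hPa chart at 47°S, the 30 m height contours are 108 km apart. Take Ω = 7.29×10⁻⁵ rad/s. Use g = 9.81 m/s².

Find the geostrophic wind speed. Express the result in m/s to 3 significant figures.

25.6 m/s

Coriolis parameter at 47°S:
f = 2Ω sin φ = 2 × 7.29×10⁻⁵ × sin 47° = 1.07×10⁻⁴ s⁻¹
Height gradient: |∂Z/∂n| = 30 m / 108000 m = 2.78×10⁻⁴
On a pressure surface, geostrophic balance gives V_g = (g/f)|∂Z/∂n|:
V_g = 9.81 × 2.78×10⁻⁴ / 1.07×10⁻⁴ = 25.6 m/s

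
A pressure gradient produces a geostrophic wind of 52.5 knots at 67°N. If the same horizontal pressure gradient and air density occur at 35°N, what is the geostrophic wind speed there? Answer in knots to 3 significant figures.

With the same pressure gradient and density, V_g ∝ 1/f ∝ 1/sin φ.
V₂ = V₁ · sin φ₁ / sin φ₂ = 52.5 × sin 67° / sin 35°
V₂ = 52.5 × 0.9205/0.5736 = 84.3 knots

84.3 knots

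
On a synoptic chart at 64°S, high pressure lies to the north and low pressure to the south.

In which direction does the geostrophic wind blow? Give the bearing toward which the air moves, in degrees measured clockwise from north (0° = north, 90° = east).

090°

The pressure-gradient force points toward the south (bearing 180°).
Geostrophic balance: in the Southern Hemisphere the Coriolis force deflects motion to the left, so the geostrophic wind blows 90° to the left of the pressure-gradient force (low pressure on the right).
Rotating 180° by 90° counterclockwise gives 090° — the wind blows toward the east.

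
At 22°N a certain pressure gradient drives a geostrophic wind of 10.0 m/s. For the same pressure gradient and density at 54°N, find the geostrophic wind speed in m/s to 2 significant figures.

With the same pressure gradient and density, V_g ∝ 1/f ∝ 1/sin φ.
V₂ = V₁ · sin φ₁ / sin φ₂ = 10.0 × sin 22° / sin 54°
V₂ = 10.0 × 0.3746/0.8090 = 4.6 m/s

4.6 m/s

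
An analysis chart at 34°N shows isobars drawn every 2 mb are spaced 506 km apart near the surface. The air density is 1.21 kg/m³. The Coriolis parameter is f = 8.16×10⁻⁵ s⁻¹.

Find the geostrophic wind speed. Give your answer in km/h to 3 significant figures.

Pressure gradient: |∂P/∂n| = 200 Pa / 506000 m = 3.95×10⁻⁴ Pa/m
Geostrophic balance (pressure-gradient force = Coriolis force):
V_g = (1/(fρ)) |∂P/∂n| = 3.95×10⁻⁴ / (8.16×10⁻⁵ × 1.21) = 4.00 m/s
Converting: 4.00 m/s × 3.6 = 14.4 km/h

14.4 km/h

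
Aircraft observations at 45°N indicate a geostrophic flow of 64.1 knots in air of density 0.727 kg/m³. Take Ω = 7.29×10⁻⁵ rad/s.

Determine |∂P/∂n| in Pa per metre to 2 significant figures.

2.5×10⁻³ Pa/m

Coriolis parameter at 45°N:
f = 2Ω sin φ = 2 × 7.29×10⁻⁵ × sin 45° = 1.03×10⁻⁴ s⁻¹
Wind speed in SI: 64.1 knots = 33.0 m/s
Geostrophic balance rearranged: |∂P/∂n| = f ρ V_g
|∂P/∂n| = 1.03×10⁻⁴ × 0.727 × 33.0 = 2.47×10⁻³ Pa/m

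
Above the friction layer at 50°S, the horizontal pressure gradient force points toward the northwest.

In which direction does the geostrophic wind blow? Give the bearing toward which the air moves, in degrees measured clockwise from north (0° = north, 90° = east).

The pressure-gradient force points toward the northwest (bearing 315°).
Geostrophic balance: in the Southern Hemisphere the Coriolis force deflects motion to the left, so the geostrophic wind blows 90° to the left of the pressure-gradient force (low pressure on the right).
Rotating 315° by 90° counterclockwise gives 225° — the wind blows toward the southwest.

225°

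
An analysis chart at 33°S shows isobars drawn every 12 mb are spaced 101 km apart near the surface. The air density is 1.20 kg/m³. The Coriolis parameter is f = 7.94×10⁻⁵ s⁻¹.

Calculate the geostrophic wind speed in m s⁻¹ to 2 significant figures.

Pressure gradient: |∂P/∂n| = 1200 Pa / 101000 m = 1.19×10⁻² Pa/m
Geostrophic balance (pressure-gradient force = Coriolis force):
V_g = (1/(fρ)) |∂P/∂n| = 1.19×10⁻² / (7.94×10⁻⁵ × 1.20) = 125 m/s

120 m s⁻¹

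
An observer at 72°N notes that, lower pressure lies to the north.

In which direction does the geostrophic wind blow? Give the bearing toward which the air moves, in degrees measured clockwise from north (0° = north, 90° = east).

The pressure-gradient force points toward the north (bearing 000°).
Geostrophic balance: in the Northern Hemisphere the Coriolis force deflects motion to the right, so the geostrophic wind blows 90° to the right of the pressure-gradient force (low pressure on the left).
Rotating 000° by 90° clockwise gives 090° — the wind blows toward the east.

090°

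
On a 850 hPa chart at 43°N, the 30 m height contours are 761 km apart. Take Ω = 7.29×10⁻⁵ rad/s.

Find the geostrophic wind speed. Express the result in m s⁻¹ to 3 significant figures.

Coriolis parameter at 43°N:
f = 2Ω sin φ = 2 × 7.29×10⁻⁵ × sin 43° = 9.94×10⁻⁵ s⁻¹
Height gradient: |∂Z/∂n| = 30 m / 761000 m = 3.94×10⁻⁵
On a pressure surface, geostrophic balance gives V_g = (g/f)|∂Z/∂n|:
V_g = 9.81 × 3.94×10⁻⁵ / 9.94×10⁻⁵ = 3.89 m/s

3.89 m s⁻¹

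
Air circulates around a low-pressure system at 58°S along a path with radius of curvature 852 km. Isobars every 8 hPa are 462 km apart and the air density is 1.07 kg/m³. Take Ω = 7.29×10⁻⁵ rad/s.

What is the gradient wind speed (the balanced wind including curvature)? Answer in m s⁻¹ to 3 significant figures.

11.8 m s⁻¹

Coriolis parameter at 58°S:
f = 2Ω sin φ = 2 × 7.29×10⁻⁵ × sin 58° = 1.24×10⁻⁴ s⁻¹
Pressure gradient: |∂P/∂n| = 800 Pa / 462000 m = 1.73×10⁻³ Pa/m
Geostrophic speed: V_g = |∂P/∂n|/(fρ) = 1.73×10⁻³/(1.24×10⁻⁴ × 1.07) = 13.1 m/s
Around a low, centrifugal force acts outward with Coriolis, so pressure-gradient force balances both:
(1/ρ)|∂P/∂n| = fV + V²/R  →  V² + fR·V − fR·V_g = 0
With fR = 1.24×10⁻⁴ × 852×10³ m = 105 m/s:
V = [−fR + √((fR)² + 4 fR V_g)]/2 = [−105 + √(105² + 4×105×13.1)]/2 = 11.8 m/s
Subgeostrophic (V < V_g = 13.1 m/s), as expected around a low.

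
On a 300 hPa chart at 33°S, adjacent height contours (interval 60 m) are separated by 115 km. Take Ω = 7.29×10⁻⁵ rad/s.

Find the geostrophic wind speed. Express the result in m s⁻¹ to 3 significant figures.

Coriolis parameter at 33°S:
f = 2Ω sin φ = 2 × 7.29×10⁻⁵ × sin 33° = 7.94×10⁻⁵ s⁻¹
Height gradient: |∂Z/∂n| = 60 m / 115000 m = 5.22×10⁻⁴
On a pressure surface, geostrophic balance gives V_g = (g/f)|∂Z/∂n|:
V_g = 9.81 × 5.22×10⁻⁴ / 7.94×10⁻⁵ = 64.5 m/s

64.5 m s⁻¹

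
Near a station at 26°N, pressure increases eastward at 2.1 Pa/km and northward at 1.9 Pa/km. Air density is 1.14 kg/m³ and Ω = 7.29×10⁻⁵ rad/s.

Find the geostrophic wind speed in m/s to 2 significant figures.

39 m/s

Coriolis parameter at 26°N:
f = 2Ω sin φ = 2 × 7.29×10⁻⁵ × sin 26° = 6.39×10⁻⁵ s⁻¹
Component geostrophic relations (x east, y north):
u_g = −(1/(fρ)) ∂P/∂y,  v_g = (1/(fρ)) ∂P/∂x
u_g = −(1.9×10⁻³)/(6.39×10⁻⁵ × 1.14) = −26.1 m/s;  v_g = (2.1×10⁻³)/(6.39×10⁻⁵ × 1.14) = 28.8 m/s
|V_g| = √(u_g² + v_g²) = 38.9 m/s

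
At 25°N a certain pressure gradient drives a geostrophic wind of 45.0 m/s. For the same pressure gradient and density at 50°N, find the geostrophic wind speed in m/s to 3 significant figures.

24.8 m/s

With the same pressure gradient and density, V_g ∝ 1/f ∝ 1/sin φ.
V₂ = V₁ · sin φ₁ / sin φ₂ = 45.0 × sin 25° / sin 50°
V₂ = 45.0 × 0.4226/0.7660 = 24.8 m/s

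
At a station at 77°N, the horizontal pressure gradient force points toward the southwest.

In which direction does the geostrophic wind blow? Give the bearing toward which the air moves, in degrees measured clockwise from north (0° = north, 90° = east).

The pressure-gradient force points toward the southwest (bearing 225°).
Geostrophic balance: in the Northern Hemisphere the Coriolis force deflects motion to the right, so the geostrophic wind blows 90° to the right of the pressure-gradient force (low pressure on the left).
Rotating 225° by 90° clockwise gives 315° — the wind blows toward the northwest.

315°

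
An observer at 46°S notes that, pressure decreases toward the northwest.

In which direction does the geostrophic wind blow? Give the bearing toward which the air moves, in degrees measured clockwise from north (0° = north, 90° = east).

The pressure-gradient force points toward the northwest (bearing 315°).
Geostrophic balance: in the Southern Hemisphere the Coriolis force deflects motion to the left, so the geostrophic wind blows 90° to the left of the pressure-gradient force (low pressure on the right).
Rotating 315° by 90° counterclockwise gives 225° — the wind blows toward the southwest.

225°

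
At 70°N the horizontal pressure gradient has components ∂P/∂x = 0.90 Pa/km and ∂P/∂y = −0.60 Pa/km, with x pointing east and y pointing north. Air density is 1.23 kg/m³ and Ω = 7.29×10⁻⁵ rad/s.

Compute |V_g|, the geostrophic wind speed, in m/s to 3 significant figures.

Coriolis parameter at 70°N:
f = 2Ω sin φ = 2 × 7.29×10⁻⁵ × sin 70° = 1.37×10⁻⁴ s⁻¹
Component geostrophic relations (x east, y north):
u_g = −(1/(fρ)) ∂P/∂y,  v_g = (1/(fρ)) ∂P/∂x
u_g = −(−0.60×10⁻³)/(1.37×10⁻⁴ × 1.23) = 3.56 m/s;  v_g = (0.90×10⁻³)/(1.37×10⁻⁴ × 1.23) = 5.34 m/s
|V_g| = √(u_g² + v_g²) = 6.42 m/s

6.42 m/s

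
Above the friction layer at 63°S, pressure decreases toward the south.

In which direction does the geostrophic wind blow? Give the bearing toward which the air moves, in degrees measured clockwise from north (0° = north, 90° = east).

090°

The pressure-gradient force points toward the south (bearing 180°).
Geostrophic balance: in the Southern Hemisphere the Coriolis force deflects motion to the left, so the geostrophic wind blows 90° to the left of the pressure-gradient force (low pressure on the right).
Rotating 180° by 90° counterclockwise gives 090° — the wind blows toward the east.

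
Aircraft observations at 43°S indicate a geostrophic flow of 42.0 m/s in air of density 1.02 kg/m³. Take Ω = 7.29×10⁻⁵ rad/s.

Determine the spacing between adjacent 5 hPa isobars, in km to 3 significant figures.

Coriolis parameter at 43°S:
f = 2Ω sin φ = 2 × 7.29×10⁻⁵ × sin 43° = 9.94×10⁻⁵ s⁻¹
Geostrophic balance rearranged: |∂P/∂n| = f ρ V_g
|∂P/∂n| = 9.94×10⁻⁵ × 1.02 × 42.0 = 4.26×10⁻³ Pa/m
Isobar spacing: Δn = ΔP/|∂P/∂n| = 500 Pa / 4.26×10⁻³ Pa/m = 117376 m ≈ 117 km

117 km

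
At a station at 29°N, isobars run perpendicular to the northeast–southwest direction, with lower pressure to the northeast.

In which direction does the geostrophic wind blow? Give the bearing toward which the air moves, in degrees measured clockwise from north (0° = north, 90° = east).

135°

The pressure-gradient force points toward the northeast (bearing 045°).
Geostrophic balance: in the Northern Hemisphere the Coriolis force deflects motion to the right, so the geostrophic wind blows 90° to the right of the pressure-gradient force (low pressure on the left).
Rotating 045° by 90° clockwise gives 135° — the wind blows toward the southeast.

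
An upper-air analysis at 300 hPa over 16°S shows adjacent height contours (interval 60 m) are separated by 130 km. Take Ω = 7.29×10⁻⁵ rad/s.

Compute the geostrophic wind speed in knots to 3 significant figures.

219 knots

Coriolis parameter at 16°S:
f = 2Ω sin φ = 2 × 7.29×10⁻⁵ × sin 16° = 4.02×10⁻⁵ s⁻¹
Height gradient: |∂Z/∂n| = 60 m / 130000 m = 4.62×10⁻⁴
On a pressure surface, geostrophic balance gives V_g = (g/f)|∂Z/∂n|:
V_g = 9.81 × 4.62×10⁻⁴ / 4.02×10⁻⁵ = 113 m/s
Converting: 113 m/s × 1.944 = 219 knots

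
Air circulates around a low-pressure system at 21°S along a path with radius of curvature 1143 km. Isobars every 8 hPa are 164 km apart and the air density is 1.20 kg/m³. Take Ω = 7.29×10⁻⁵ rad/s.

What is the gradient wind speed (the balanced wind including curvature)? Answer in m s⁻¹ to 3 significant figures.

Coriolis parameter at 21°S:
f = 2Ω sin φ = 2 × 7.29×10⁻⁵ × sin 21° = 5.23×10⁻⁵ s⁻¹
Pressure gradient: |∂P/∂n| = 800 Pa / 164000 m = 4.88×10⁻³ Pa/m
Geostrophic speed: V_g = |∂P/∂n|/(fρ) = 4.88×10⁻³/(5.23×10⁻⁵ × 1.20) = 77.8 m/s
Around a low, centrifugal force acts outward with Coriolis, so pressure-gradient force balances both:
(1/ρ)|∂P/∂n| = fV + V²/R  →  V² + fR·V − fR·V_g = 0
With fR = 5.23×10⁻⁵ × 1143×10³ m = 59.7 m/s:
V = [−fR + √((fR)² + 4 fR V_g)]/2 = [−59.7 + √(59.7² + 4×59.7×77.8)]/2 = 44.6 m/s
Subgeostrophic (V < V_g = 77.8 m/s), as expected around a low.

44.6 m s⁻¹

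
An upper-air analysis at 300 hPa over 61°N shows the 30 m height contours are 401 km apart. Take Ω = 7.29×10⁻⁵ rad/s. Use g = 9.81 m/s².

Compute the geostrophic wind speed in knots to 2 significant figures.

Coriolis parameter at 61°N:
f = 2Ω sin φ = 2 × 7.29×10⁻⁵ × sin 61° = 1.28×10⁻⁴ s⁻¹
Height gradient: |∂Z/∂n| = 30 m / 401000 m = 7.48×10⁻⁵
On a pressure surface, geostrophic balance gives V_g = (g/f)|∂Z/∂n|:
V_g = 9.81 × 7.48×10⁻⁵ / 1.28×10⁻⁴ = 5.76 m/s
Converting: 5.76 m/s × 1.944 = 11 knots

11 knots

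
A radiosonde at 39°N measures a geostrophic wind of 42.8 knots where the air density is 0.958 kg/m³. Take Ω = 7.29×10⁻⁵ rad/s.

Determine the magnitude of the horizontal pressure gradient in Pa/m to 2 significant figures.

1.9×10⁻³ Pa/m

Coriolis parameter at 39°N:
f = 2Ω sin φ = 2 × 7.29×10⁻⁵ × sin 39° = 9.18×10⁻⁵ s⁻¹
Wind speed in SI: 42.8 knots = 22.0 m/s
Geostrophic balance rearranged: |∂P/∂n| = f ρ V_g
|∂P/∂n| = 9.18×10⁻⁵ × 0.958 × 22.0 = 1.94×10⁻³ Pa/m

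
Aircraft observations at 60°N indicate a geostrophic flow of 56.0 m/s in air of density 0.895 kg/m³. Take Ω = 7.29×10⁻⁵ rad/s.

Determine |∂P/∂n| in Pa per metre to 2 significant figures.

Coriolis parameter at 60°N:
f = 2Ω sin φ = 2 × 7.29×10⁻⁵ × sin 60° = 1.26×10⁻⁴ s⁻¹
Geostrophic balance rearranged: |∂P/∂n| = f ρ V_g
|∂P/∂n| = 1.26×10⁻⁴ × 0.895 × 56.0 = 6.33×10⁻³ Pa/m

6.3×10⁻³ Pa/m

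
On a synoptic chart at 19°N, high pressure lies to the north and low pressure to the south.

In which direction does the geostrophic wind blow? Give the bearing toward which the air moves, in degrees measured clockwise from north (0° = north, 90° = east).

The pressure-gradient force points toward the south (bearing 180°).
Geostrophic balance: in the Northern Hemisphere the Coriolis force deflects motion to the right, so the geostrophic wind blows 90° to the right of the pressure-gradient force (low pressure on the left).
Rotating 180° by 90° clockwise gives 270° — the wind blows toward the west.

270°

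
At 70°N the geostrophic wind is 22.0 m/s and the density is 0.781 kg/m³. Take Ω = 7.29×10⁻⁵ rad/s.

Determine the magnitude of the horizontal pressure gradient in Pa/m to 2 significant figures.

Coriolis parameter at 70°N:
f = 2Ω sin φ = 2 × 7.29×10⁻⁵ × sin 70° = 1.37×10⁻⁴ s⁻¹
Geostrophic balance rearranged: |∂P/∂n| = f ρ V_g
|∂P/∂n| = 1.37×10⁻⁴ × 0.781 × 22.0 = 2.35×10⁻³ Pa/m

2.4×10⁻³ Pa/m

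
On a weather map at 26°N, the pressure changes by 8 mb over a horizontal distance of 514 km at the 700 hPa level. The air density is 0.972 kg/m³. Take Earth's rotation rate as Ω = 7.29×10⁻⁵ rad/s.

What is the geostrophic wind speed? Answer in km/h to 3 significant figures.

90.2 km/h

Coriolis parameter at 26°N:
f = 2Ω sin φ = 2 × 7.29×10⁻⁵ × sin 26° = 6.39×10⁻⁵ s⁻¹
Pressure gradient: |∂P/∂n| = 800 Pa / 514000 m = 1.56×10⁻³ Pa/m
Geostrophic balance (pressure-gradient force = Coriolis force):
V_g = (1/(fρ)) |∂P/∂n| = 1.56×10⁻³ / (6.39×10⁻⁵ × 0.972) = 25.1 m/s
Converting: 25.1 m/s × 3.6 = 90.2 km/h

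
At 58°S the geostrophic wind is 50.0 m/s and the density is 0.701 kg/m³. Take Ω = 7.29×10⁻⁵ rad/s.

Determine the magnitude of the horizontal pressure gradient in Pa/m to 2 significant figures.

4.3×10⁻³ Pa/m

Coriolis parameter at 58°S:
f = 2Ω sin φ = 2 × 7.29×10⁻⁵ × sin 58° = 1.24×10⁻⁴ s⁻¹
Geostrophic balance rearranged: |∂P/∂n| = f ρ V_g
|∂P/∂n| = 1.24×10⁻⁴ × 0.701 × 50.0 = 4.33×10⁻³ Pa/m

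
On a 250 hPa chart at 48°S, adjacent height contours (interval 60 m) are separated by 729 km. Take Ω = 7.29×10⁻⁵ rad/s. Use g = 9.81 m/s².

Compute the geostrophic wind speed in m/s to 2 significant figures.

7.5 m/s

Coriolis parameter at 48°S:
f = 2Ω sin φ = 2 × 7.29×10⁻⁵ × sin 48° = 1.08×10⁻⁴ s⁻¹
Height gradient: |∂Z/∂n| = 60 m / 729000 m = 8.23×10⁻⁵
On a pressure surface, geostrophic balance gives V_g = (g/f)|∂Z/∂n|:
V_g = 9.81 × 8.23×10⁻⁵ / 1.08×10⁻⁴ = 7.45 m/s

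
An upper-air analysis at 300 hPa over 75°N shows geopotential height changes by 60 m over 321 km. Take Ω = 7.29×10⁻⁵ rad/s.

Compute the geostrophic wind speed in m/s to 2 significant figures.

Coriolis parameter at 75°N:
f = 2Ω sin φ = 2 × 7.29×10⁻⁵ × sin 75° = 1.41×10⁻⁴ s⁻¹
Height gradient: |∂Z/∂n| = 60 m / 321000 m = 1.87×10⁻⁴
On a pressure surface, geostrophic balance gives V_g = (g/f)|∂Z/∂n|:
V_g = 9.81 × 1.87×10⁻⁴ / 1.41×10⁻⁴ = 13.0 m/s

13 m/s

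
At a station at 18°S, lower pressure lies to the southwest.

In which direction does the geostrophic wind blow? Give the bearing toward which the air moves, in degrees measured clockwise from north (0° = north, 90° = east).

135°

The pressure-gradient force points toward the southwest (bearing 225°).
Geostrophic balance: in the Southern Hemisphere the Coriolis force deflects motion to the left, so the geostrophic wind blows 90° to the left of the pressure-gradient force (low pressure on the right).
Rotating 225° by 90° counterclockwise gives 135° — the wind blows toward the southeast.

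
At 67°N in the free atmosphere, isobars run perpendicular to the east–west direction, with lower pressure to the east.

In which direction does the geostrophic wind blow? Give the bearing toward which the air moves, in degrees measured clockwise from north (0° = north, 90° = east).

The pressure-gradient force points toward the east (bearing 090°).
Geostrophic balance: in the Northern Hemisphere the Coriolis force deflects motion to the right, so the geostrophic wind blows 90° to the right of the pressure-gradient force (low pressure on the left).
Rotating 090° by 90° clockwise gives 180° — the wind blows toward the south.

180°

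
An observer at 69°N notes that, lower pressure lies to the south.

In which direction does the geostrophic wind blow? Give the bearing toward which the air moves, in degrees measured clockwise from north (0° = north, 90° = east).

270°

The pressure-gradient force points toward the south (bearing 180°).
Geostrophic balance: in the Northern Hemisphere the Coriolis force deflects motion to the right, so the geostrophic wind blows 90° to the right of the pressure-gradient force (low pressure on the left).
Rotating 180° by 90° clockwise gives 270° — the wind blows toward the west.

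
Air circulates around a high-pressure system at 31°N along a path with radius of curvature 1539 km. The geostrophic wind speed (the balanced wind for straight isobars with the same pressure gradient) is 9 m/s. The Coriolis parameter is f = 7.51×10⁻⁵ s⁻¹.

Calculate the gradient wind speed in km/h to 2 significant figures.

35 km/h

Around a high, pressure-gradient force acts outward with centrifugal, so Coriolis balances both:
fV = (1/ρ)|∂P/∂n| + V²/R  →  V² − fR·V + fR·V_g = 0
With fR = 7.51×10⁻⁵ × 1539×10³ m = 116 m/s:
V = [fR − √((fR)² − 4 fR V_g)]/2 = [116 − √(116² − 4×116×9)]/2 = 9.84 m/s
Supergeostrophic (V > V_g = 9 m/s), as expected around a high.
Converting: 9.84 m/s × 3.6 = 35 km/h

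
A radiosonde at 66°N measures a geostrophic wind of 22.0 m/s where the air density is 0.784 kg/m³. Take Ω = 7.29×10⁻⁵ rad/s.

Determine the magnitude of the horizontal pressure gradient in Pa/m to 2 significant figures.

Coriolis parameter at 66°N:
f = 2Ω sin φ = 2 × 7.29×10⁻⁵ × sin 66° = 1.33×10⁻⁴ s⁻¹
Geostrophic balance rearranged: |∂P/∂n| = f ρ V_g
|∂P/∂n| = 1.33×10⁻⁴ × 0.784 × 22.0 = 2.30×10⁻³ Pa/m

2.3×10⁻³ Pa/m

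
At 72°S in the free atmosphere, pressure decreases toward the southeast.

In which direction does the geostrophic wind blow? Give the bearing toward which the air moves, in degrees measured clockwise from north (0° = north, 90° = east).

The pressure-gradient force points toward the southeast (bearing 135°).
Geostrophic balance: in the Southern Hemisphere the Coriolis force deflects motion to the left, so the geostrophic wind blows 90° to the left of the pressure-gradient force (low pressure on the right).
Rotating 135° by 90° counterclockwise gives 045° — the wind blows toward the northeast.

045°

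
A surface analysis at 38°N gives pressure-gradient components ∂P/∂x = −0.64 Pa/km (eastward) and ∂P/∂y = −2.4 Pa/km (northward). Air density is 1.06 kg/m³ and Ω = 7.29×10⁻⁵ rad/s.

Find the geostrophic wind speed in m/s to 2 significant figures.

26 m/s

Coriolis parameter at 38°N:
f = 2Ω sin φ = 2 × 7.29×10⁻⁵ × sin 38° = 8.98×10⁻⁵ s⁻¹
Component geostrophic relations (x east, y north):
u_g = −(1/(fρ)) ∂P/∂y,  v_g = (1/(fρ)) ∂P/∂x
u_g = −(−2.4×10⁻³)/(8.98×10⁻⁵ × 1.06) = 25.2 m/s;  v_g = (−0.64×10⁻³)/(8.98×10⁻⁵ × 1.06) = −6.73 m/s
|V_g| = √(u_g² + v_g²) = 26.1 m/s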